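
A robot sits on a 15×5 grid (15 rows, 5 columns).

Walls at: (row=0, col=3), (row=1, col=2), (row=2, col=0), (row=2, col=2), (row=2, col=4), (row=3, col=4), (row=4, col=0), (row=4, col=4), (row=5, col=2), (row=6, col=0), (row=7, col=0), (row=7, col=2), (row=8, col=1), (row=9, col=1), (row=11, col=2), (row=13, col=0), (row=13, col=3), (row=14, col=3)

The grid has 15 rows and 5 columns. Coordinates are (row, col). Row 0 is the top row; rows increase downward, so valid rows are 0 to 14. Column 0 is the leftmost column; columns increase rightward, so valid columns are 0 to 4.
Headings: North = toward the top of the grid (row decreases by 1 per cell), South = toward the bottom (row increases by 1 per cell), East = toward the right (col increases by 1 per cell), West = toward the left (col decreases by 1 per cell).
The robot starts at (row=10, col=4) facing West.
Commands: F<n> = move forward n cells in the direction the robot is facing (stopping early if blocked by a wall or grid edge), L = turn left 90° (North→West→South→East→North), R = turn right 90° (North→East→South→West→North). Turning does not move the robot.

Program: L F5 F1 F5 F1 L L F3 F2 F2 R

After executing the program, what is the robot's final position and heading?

Answer: Final position: (row=7, col=4), facing East

Derivation:
Start: (row=10, col=4), facing West
  L: turn left, now facing South
  F5: move forward 4/5 (blocked), now at (row=14, col=4)
  F1: move forward 0/1 (blocked), now at (row=14, col=4)
  F5: move forward 0/5 (blocked), now at (row=14, col=4)
  F1: move forward 0/1 (blocked), now at (row=14, col=4)
  L: turn left, now facing East
  L: turn left, now facing North
  F3: move forward 3, now at (row=11, col=4)
  F2: move forward 2, now at (row=9, col=4)
  F2: move forward 2, now at (row=7, col=4)
  R: turn right, now facing East
Final: (row=7, col=4), facing East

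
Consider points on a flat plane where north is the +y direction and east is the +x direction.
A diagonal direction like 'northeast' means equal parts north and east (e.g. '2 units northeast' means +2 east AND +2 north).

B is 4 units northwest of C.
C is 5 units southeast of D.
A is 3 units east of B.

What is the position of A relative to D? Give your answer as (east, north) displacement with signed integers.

Answer: A is at (east=4, north=-1) relative to D.

Derivation:
Place D at the origin (east=0, north=0).
  C is 5 units southeast of D: delta (east=+5, north=-5); C at (east=5, north=-5).
  B is 4 units northwest of C: delta (east=-4, north=+4); B at (east=1, north=-1).
  A is 3 units east of B: delta (east=+3, north=+0); A at (east=4, north=-1).
Therefore A relative to D: (east=4, north=-1).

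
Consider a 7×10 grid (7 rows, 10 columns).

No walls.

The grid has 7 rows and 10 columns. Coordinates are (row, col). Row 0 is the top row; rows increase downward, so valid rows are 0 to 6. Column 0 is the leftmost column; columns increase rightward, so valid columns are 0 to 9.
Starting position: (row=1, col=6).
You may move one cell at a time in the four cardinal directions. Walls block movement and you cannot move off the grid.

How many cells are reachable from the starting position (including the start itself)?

Answer: Reachable cells: 70

Derivation:
BFS flood-fill from (row=1, col=6):
  Distance 0: (row=1, col=6)
  Distance 1: (row=0, col=6), (row=1, col=5), (row=1, col=7), (row=2, col=6)
  Distance 2: (row=0, col=5), (row=0, col=7), (row=1, col=4), (row=1, col=8), (row=2, col=5), (row=2, col=7), (row=3, col=6)
  Distance 3: (row=0, col=4), (row=0, col=8), (row=1, col=3), (row=1, col=9), (row=2, col=4), (row=2, col=8), (row=3, col=5), (row=3, col=7), (row=4, col=6)
  Distance 4: (row=0, col=3), (row=0, col=9), (row=1, col=2), (row=2, col=3), (row=2, col=9), (row=3, col=4), (row=3, col=8), (row=4, col=5), (row=4, col=7), (row=5, col=6)
  Distance 5: (row=0, col=2), (row=1, col=1), (row=2, col=2), (row=3, col=3), (row=3, col=9), (row=4, col=4), (row=4, col=8), (row=5, col=5), (row=5, col=7), (row=6, col=6)
  Distance 6: (row=0, col=1), (row=1, col=0), (row=2, col=1), (row=3, col=2), (row=4, col=3), (row=4, col=9), (row=5, col=4), (row=5, col=8), (row=6, col=5), (row=6, col=7)
  Distance 7: (row=0, col=0), (row=2, col=0), (row=3, col=1), (row=4, col=2), (row=5, col=3), (row=5, col=9), (row=6, col=4), (row=6, col=8)
  Distance 8: (row=3, col=0), (row=4, col=1), (row=5, col=2), (row=6, col=3), (row=6, col=9)
  Distance 9: (row=4, col=0), (row=5, col=1), (row=6, col=2)
  Distance 10: (row=5, col=0), (row=6, col=1)
  Distance 11: (row=6, col=0)
Total reachable: 70 (grid has 70 open cells total)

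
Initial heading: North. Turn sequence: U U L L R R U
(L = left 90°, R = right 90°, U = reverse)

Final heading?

Start: North
  U (U-turn (180°)) -> South
  U (U-turn (180°)) -> North
  L (left (90° counter-clockwise)) -> West
  L (left (90° counter-clockwise)) -> South
  R (right (90° clockwise)) -> West
  R (right (90° clockwise)) -> North
  U (U-turn (180°)) -> South
Final: South

Answer: Final heading: South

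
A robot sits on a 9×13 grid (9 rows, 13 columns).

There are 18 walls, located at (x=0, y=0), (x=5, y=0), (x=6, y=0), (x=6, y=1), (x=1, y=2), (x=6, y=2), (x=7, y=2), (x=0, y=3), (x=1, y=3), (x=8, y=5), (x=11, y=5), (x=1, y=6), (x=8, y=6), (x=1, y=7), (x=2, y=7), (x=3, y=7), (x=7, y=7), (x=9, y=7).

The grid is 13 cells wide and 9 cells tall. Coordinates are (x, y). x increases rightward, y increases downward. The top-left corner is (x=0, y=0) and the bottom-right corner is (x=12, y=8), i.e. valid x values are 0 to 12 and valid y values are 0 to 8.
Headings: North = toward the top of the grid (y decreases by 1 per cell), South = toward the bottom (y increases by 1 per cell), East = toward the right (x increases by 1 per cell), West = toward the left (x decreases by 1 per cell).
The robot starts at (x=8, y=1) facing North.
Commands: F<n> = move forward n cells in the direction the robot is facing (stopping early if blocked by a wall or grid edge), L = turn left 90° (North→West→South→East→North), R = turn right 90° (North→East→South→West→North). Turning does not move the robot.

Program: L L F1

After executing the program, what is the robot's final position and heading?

Answer: Final position: (x=8, y=2), facing South

Derivation:
Start: (x=8, y=1), facing North
  L: turn left, now facing West
  L: turn left, now facing South
  F1: move forward 1, now at (x=8, y=2)
Final: (x=8, y=2), facing South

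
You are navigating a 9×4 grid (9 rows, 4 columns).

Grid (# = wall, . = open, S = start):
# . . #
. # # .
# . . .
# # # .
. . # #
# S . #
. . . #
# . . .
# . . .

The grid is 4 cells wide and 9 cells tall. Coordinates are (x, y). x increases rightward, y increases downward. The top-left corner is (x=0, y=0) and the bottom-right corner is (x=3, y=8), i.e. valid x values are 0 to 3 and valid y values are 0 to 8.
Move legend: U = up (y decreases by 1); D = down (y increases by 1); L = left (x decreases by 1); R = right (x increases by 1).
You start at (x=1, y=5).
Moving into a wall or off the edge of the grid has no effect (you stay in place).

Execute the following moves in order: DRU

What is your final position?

Answer: Final position: (x=2, y=5)

Derivation:
Start: (x=1, y=5)
  D (down): (x=1, y=5) -> (x=1, y=6)
  R (right): (x=1, y=6) -> (x=2, y=6)
  U (up): (x=2, y=6) -> (x=2, y=5)
Final: (x=2, y=5)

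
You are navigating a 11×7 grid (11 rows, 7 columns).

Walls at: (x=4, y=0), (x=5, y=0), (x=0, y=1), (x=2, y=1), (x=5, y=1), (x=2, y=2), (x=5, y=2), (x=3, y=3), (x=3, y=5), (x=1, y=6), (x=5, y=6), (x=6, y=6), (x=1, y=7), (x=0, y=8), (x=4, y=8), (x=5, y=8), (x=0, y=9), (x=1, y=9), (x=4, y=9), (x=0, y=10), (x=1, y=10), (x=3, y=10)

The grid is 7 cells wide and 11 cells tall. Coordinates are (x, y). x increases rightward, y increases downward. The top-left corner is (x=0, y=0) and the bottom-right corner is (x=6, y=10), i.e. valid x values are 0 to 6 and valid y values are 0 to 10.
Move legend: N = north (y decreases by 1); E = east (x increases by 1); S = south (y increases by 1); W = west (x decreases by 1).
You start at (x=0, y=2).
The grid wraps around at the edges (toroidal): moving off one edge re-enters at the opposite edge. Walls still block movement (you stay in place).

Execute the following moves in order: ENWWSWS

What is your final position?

Answer: Final position: (x=0, y=3)

Derivation:
Start: (x=0, y=2)
  E (east): (x=0, y=2) -> (x=1, y=2)
  N (north): (x=1, y=2) -> (x=1, y=1)
  W (west): blocked, stay at (x=1, y=1)
  W (west): blocked, stay at (x=1, y=1)
  S (south): (x=1, y=1) -> (x=1, y=2)
  W (west): (x=1, y=2) -> (x=0, y=2)
  S (south): (x=0, y=2) -> (x=0, y=3)
Final: (x=0, y=3)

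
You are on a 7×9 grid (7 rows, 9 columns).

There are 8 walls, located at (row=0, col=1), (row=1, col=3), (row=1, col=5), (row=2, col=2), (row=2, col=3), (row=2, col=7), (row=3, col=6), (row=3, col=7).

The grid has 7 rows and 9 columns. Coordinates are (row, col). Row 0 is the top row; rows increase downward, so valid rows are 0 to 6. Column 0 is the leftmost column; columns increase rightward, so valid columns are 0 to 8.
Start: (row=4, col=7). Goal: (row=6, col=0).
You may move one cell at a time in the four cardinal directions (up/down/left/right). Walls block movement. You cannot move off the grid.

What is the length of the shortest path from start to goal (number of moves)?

BFS from (row=4, col=7) until reaching (row=6, col=0):
  Distance 0: (row=4, col=7)
  Distance 1: (row=4, col=6), (row=4, col=8), (row=5, col=7)
  Distance 2: (row=3, col=8), (row=4, col=5), (row=5, col=6), (row=5, col=8), (row=6, col=7)
  Distance 3: (row=2, col=8), (row=3, col=5), (row=4, col=4), (row=5, col=5), (row=6, col=6), (row=6, col=8)
  Distance 4: (row=1, col=8), (row=2, col=5), (row=3, col=4), (row=4, col=3), (row=5, col=4), (row=6, col=5)
  Distance 5: (row=0, col=8), (row=1, col=7), (row=2, col=4), (row=2, col=6), (row=3, col=3), (row=4, col=2), (row=5, col=3), (row=6, col=4)
  Distance 6: (row=0, col=7), (row=1, col=4), (row=1, col=6), (row=3, col=2), (row=4, col=1), (row=5, col=2), (row=6, col=3)
  Distance 7: (row=0, col=4), (row=0, col=6), (row=3, col=1), (row=4, col=0), (row=5, col=1), (row=6, col=2)
  Distance 8: (row=0, col=3), (row=0, col=5), (row=2, col=1), (row=3, col=0), (row=5, col=0), (row=6, col=1)
  Distance 9: (row=0, col=2), (row=1, col=1), (row=2, col=0), (row=6, col=0)  <- goal reached here
One shortest path (9 moves): (row=4, col=7) -> (row=4, col=6) -> (row=4, col=5) -> (row=4, col=4) -> (row=4, col=3) -> (row=4, col=2) -> (row=4, col=1) -> (row=4, col=0) -> (row=5, col=0) -> (row=6, col=0)

Answer: Shortest path length: 9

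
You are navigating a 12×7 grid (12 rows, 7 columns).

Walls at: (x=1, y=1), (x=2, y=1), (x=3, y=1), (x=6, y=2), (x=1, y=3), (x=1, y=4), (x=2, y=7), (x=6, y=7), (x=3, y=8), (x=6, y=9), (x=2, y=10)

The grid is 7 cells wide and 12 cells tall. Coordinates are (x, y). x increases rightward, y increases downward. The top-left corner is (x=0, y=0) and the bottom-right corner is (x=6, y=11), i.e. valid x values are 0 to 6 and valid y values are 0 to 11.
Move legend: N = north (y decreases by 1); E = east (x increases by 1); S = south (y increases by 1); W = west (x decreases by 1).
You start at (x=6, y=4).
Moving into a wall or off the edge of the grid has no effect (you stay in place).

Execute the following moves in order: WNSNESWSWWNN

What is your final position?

Answer: Final position: (x=3, y=3)

Derivation:
Start: (x=6, y=4)
  W (west): (x=6, y=4) -> (x=5, y=4)
  N (north): (x=5, y=4) -> (x=5, y=3)
  S (south): (x=5, y=3) -> (x=5, y=4)
  N (north): (x=5, y=4) -> (x=5, y=3)
  E (east): (x=5, y=3) -> (x=6, y=3)
  S (south): (x=6, y=3) -> (x=6, y=4)
  W (west): (x=6, y=4) -> (x=5, y=4)
  S (south): (x=5, y=4) -> (x=5, y=5)
  W (west): (x=5, y=5) -> (x=4, y=5)
  W (west): (x=4, y=5) -> (x=3, y=5)
  N (north): (x=3, y=5) -> (x=3, y=4)
  N (north): (x=3, y=4) -> (x=3, y=3)
Final: (x=3, y=3)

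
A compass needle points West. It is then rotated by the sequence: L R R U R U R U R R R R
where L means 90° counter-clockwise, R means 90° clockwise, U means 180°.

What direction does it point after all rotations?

Answer: Final heading: North

Derivation:
Start: West
  L (left (90° counter-clockwise)) -> South
  R (right (90° clockwise)) -> West
  R (right (90° clockwise)) -> North
  U (U-turn (180°)) -> South
  R (right (90° clockwise)) -> West
  U (U-turn (180°)) -> East
  R (right (90° clockwise)) -> South
  U (U-turn (180°)) -> North
  R (right (90° clockwise)) -> East
  R (right (90° clockwise)) -> South
  R (right (90° clockwise)) -> West
  R (right (90° clockwise)) -> North
Final: North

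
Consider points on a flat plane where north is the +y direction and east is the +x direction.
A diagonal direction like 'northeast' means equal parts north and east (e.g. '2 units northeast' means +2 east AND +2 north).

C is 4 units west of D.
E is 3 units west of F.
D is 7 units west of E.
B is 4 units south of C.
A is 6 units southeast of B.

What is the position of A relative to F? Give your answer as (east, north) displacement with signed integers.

Place F at the origin (east=0, north=0).
  E is 3 units west of F: delta (east=-3, north=+0); E at (east=-3, north=0).
  D is 7 units west of E: delta (east=-7, north=+0); D at (east=-10, north=0).
  C is 4 units west of D: delta (east=-4, north=+0); C at (east=-14, north=0).
  B is 4 units south of C: delta (east=+0, north=-4); B at (east=-14, north=-4).
  A is 6 units southeast of B: delta (east=+6, north=-6); A at (east=-8, north=-10).
Therefore A relative to F: (east=-8, north=-10).

Answer: A is at (east=-8, north=-10) relative to F.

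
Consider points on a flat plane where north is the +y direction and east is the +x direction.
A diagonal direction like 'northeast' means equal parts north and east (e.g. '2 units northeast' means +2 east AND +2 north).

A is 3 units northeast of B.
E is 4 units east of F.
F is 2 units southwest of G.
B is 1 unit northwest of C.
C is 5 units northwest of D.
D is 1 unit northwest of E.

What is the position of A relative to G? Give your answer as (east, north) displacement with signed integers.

Place G at the origin (east=0, north=0).
  F is 2 units southwest of G: delta (east=-2, north=-2); F at (east=-2, north=-2).
  E is 4 units east of F: delta (east=+4, north=+0); E at (east=2, north=-2).
  D is 1 unit northwest of E: delta (east=-1, north=+1); D at (east=1, north=-1).
  C is 5 units northwest of D: delta (east=-5, north=+5); C at (east=-4, north=4).
  B is 1 unit northwest of C: delta (east=-1, north=+1); B at (east=-5, north=5).
  A is 3 units northeast of B: delta (east=+3, north=+3); A at (east=-2, north=8).
Therefore A relative to G: (east=-2, north=8).

Answer: A is at (east=-2, north=8) relative to G.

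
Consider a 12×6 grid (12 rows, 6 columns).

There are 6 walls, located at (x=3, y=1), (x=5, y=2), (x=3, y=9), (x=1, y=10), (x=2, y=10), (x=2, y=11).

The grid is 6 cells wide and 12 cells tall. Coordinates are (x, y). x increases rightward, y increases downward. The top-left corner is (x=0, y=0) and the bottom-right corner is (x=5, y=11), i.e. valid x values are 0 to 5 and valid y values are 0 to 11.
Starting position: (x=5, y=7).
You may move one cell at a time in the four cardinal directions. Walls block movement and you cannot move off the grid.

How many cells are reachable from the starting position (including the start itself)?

BFS flood-fill from (x=5, y=7):
  Distance 0: (x=5, y=7)
  Distance 1: (x=5, y=6), (x=4, y=7), (x=5, y=8)
  Distance 2: (x=5, y=5), (x=4, y=6), (x=3, y=7), (x=4, y=8), (x=5, y=9)
  Distance 3: (x=5, y=4), (x=4, y=5), (x=3, y=6), (x=2, y=7), (x=3, y=8), (x=4, y=9), (x=5, y=10)
  Distance 4: (x=5, y=3), (x=4, y=4), (x=3, y=5), (x=2, y=6), (x=1, y=7), (x=2, y=8), (x=4, y=10), (x=5, y=11)
  Distance 5: (x=4, y=3), (x=3, y=4), (x=2, y=5), (x=1, y=6), (x=0, y=7), (x=1, y=8), (x=2, y=9), (x=3, y=10), (x=4, y=11)
  Distance 6: (x=4, y=2), (x=3, y=3), (x=2, y=4), (x=1, y=5), (x=0, y=6), (x=0, y=8), (x=1, y=9), (x=3, y=11)
  Distance 7: (x=4, y=1), (x=3, y=2), (x=2, y=3), (x=1, y=4), (x=0, y=5), (x=0, y=9)
  Distance 8: (x=4, y=0), (x=5, y=1), (x=2, y=2), (x=1, y=3), (x=0, y=4), (x=0, y=10)
  Distance 9: (x=3, y=0), (x=5, y=0), (x=2, y=1), (x=1, y=2), (x=0, y=3), (x=0, y=11)
  Distance 10: (x=2, y=0), (x=1, y=1), (x=0, y=2), (x=1, y=11)
  Distance 11: (x=1, y=0), (x=0, y=1)
  Distance 12: (x=0, y=0)
Total reachable: 66 (grid has 66 open cells total)

Answer: Reachable cells: 66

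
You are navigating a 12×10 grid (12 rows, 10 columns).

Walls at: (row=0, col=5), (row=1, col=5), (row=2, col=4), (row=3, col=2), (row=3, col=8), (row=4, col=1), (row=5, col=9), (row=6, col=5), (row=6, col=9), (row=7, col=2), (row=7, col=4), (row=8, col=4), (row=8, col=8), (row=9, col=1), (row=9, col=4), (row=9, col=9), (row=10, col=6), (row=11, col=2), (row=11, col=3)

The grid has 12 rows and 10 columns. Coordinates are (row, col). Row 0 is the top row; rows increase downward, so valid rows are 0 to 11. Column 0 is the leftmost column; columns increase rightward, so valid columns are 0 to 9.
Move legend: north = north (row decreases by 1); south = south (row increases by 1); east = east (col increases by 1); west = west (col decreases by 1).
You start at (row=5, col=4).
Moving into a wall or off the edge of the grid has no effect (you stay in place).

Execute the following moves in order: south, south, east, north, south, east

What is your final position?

Start: (row=5, col=4)
  south (south): (row=5, col=4) -> (row=6, col=4)
  south (south): blocked, stay at (row=6, col=4)
  east (east): blocked, stay at (row=6, col=4)
  north (north): (row=6, col=4) -> (row=5, col=4)
  south (south): (row=5, col=4) -> (row=6, col=4)
  east (east): blocked, stay at (row=6, col=4)
Final: (row=6, col=4)

Answer: Final position: (row=6, col=4)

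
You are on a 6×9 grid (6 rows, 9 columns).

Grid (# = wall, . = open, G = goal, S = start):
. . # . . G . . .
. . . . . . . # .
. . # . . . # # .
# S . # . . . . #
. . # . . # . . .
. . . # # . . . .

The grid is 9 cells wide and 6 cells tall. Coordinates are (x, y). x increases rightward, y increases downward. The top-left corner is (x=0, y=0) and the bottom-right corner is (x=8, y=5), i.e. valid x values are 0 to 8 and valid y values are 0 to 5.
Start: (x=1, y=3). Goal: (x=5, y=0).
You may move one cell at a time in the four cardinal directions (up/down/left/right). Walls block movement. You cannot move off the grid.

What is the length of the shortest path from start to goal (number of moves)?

BFS from (x=1, y=3) until reaching (x=5, y=0):
  Distance 0: (x=1, y=3)
  Distance 1: (x=1, y=2), (x=2, y=3), (x=1, y=4)
  Distance 2: (x=1, y=1), (x=0, y=2), (x=0, y=4), (x=1, y=5)
  Distance 3: (x=1, y=0), (x=0, y=1), (x=2, y=1), (x=0, y=5), (x=2, y=5)
  Distance 4: (x=0, y=0), (x=3, y=1)
  Distance 5: (x=3, y=0), (x=4, y=1), (x=3, y=2)
  Distance 6: (x=4, y=0), (x=5, y=1), (x=4, y=2)
  Distance 7: (x=5, y=0), (x=6, y=1), (x=5, y=2), (x=4, y=3)  <- goal reached here
One shortest path (7 moves): (x=1, y=3) -> (x=1, y=2) -> (x=1, y=1) -> (x=2, y=1) -> (x=3, y=1) -> (x=4, y=1) -> (x=5, y=1) -> (x=5, y=0)

Answer: Shortest path length: 7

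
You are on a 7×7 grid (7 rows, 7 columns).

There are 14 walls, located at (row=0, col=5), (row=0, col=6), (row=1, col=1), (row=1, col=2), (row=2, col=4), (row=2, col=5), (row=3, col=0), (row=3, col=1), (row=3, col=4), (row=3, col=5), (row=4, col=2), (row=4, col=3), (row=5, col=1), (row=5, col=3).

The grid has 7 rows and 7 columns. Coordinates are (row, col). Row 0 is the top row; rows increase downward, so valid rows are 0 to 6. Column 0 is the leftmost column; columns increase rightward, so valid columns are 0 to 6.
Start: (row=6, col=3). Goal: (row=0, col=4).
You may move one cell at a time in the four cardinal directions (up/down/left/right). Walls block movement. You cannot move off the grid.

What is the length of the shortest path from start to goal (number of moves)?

Answer: Shortest path length: 11

Derivation:
BFS from (row=6, col=3) until reaching (row=0, col=4):
  Distance 0: (row=6, col=3)
  Distance 1: (row=6, col=2), (row=6, col=4)
  Distance 2: (row=5, col=2), (row=5, col=4), (row=6, col=1), (row=6, col=5)
  Distance 3: (row=4, col=4), (row=5, col=5), (row=6, col=0), (row=6, col=6)
  Distance 4: (row=4, col=5), (row=5, col=0), (row=5, col=6)
  Distance 5: (row=4, col=0), (row=4, col=6)
  Distance 6: (row=3, col=6), (row=4, col=1)
  Distance 7: (row=2, col=6)
  Distance 8: (row=1, col=6)
  Distance 9: (row=1, col=5)
  Distance 10: (row=1, col=4)
  Distance 11: (row=0, col=4), (row=1, col=3)  <- goal reached here
One shortest path (11 moves): (row=6, col=3) -> (row=6, col=4) -> (row=6, col=5) -> (row=6, col=6) -> (row=5, col=6) -> (row=4, col=6) -> (row=3, col=6) -> (row=2, col=6) -> (row=1, col=6) -> (row=1, col=5) -> (row=1, col=4) -> (row=0, col=4)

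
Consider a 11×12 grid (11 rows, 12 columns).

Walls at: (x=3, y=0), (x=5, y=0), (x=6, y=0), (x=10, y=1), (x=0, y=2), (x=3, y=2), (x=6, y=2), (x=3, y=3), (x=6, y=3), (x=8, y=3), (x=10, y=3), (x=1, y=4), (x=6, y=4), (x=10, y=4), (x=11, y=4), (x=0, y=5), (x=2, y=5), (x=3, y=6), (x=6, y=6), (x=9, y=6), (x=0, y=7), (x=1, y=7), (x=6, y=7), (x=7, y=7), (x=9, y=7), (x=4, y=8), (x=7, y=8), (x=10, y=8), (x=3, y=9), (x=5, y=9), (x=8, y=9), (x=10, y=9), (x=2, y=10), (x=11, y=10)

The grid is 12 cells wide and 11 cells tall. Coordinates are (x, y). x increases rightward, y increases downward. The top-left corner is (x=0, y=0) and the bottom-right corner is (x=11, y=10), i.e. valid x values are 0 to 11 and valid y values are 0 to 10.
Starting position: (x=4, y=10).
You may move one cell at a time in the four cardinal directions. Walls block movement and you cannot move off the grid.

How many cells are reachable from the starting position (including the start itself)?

BFS flood-fill from (x=4, y=10):
  Distance 0: (x=4, y=10)
  Distance 1: (x=4, y=9), (x=3, y=10), (x=5, y=10)
  Distance 2: (x=6, y=10)
  Distance 3: (x=6, y=9), (x=7, y=10)
  Distance 4: (x=6, y=8), (x=7, y=9), (x=8, y=10)
  Distance 5: (x=5, y=8), (x=9, y=10)
  Distance 6: (x=5, y=7), (x=9, y=9), (x=10, y=10)
  Distance 7: (x=5, y=6), (x=4, y=7), (x=9, y=8)
  Distance 8: (x=5, y=5), (x=4, y=6), (x=3, y=7), (x=8, y=8)
  Distance 9: (x=5, y=4), (x=4, y=5), (x=6, y=5), (x=2, y=7), (x=8, y=7), (x=3, y=8)
  Distance 10: (x=5, y=3), (x=4, y=4), (x=3, y=5), (x=7, y=5), (x=2, y=6), (x=8, y=6), (x=2, y=8)
  Distance 11: (x=5, y=2), (x=4, y=3), (x=3, y=4), (x=7, y=4), (x=8, y=5), (x=1, y=6), (x=7, y=6), (x=1, y=8), (x=2, y=9)
  Distance 12: (x=5, y=1), (x=4, y=2), (x=7, y=3), (x=2, y=4), (x=8, y=4), (x=1, y=5), (x=9, y=5), (x=0, y=6), (x=0, y=8), (x=1, y=9)
  Distance 13: (x=4, y=1), (x=6, y=1), (x=7, y=2), (x=2, y=3), (x=9, y=4), (x=10, y=5), (x=0, y=9), (x=1, y=10)
  Distance 14: (x=4, y=0), (x=3, y=1), (x=7, y=1), (x=2, y=2), (x=8, y=2), (x=1, y=3), (x=9, y=3), (x=11, y=5), (x=10, y=6), (x=0, y=10)
  Distance 15: (x=7, y=0), (x=2, y=1), (x=8, y=1), (x=1, y=2), (x=9, y=2), (x=0, y=3), (x=11, y=6), (x=10, y=7)
  Distance 16: (x=2, y=0), (x=8, y=0), (x=1, y=1), (x=9, y=1), (x=10, y=2), (x=0, y=4), (x=11, y=7)
  Distance 17: (x=1, y=0), (x=9, y=0), (x=0, y=1), (x=11, y=2), (x=11, y=8)
  Distance 18: (x=0, y=0), (x=10, y=0), (x=11, y=1), (x=11, y=3), (x=11, y=9)
  Distance 19: (x=11, y=0)
Total reachable: 98 (grid has 98 open cells total)

Answer: Reachable cells: 98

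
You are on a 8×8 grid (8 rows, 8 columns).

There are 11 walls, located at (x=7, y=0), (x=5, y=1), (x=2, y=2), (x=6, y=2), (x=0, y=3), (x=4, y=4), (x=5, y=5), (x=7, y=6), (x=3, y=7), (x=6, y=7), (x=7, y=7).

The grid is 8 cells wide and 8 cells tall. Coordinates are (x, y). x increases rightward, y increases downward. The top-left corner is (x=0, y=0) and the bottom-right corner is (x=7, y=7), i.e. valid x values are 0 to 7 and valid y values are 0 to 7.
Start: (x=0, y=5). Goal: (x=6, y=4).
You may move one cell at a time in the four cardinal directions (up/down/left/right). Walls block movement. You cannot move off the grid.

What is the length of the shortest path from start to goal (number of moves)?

Answer: Shortest path length: 9

Derivation:
BFS from (x=0, y=5) until reaching (x=6, y=4):
  Distance 0: (x=0, y=5)
  Distance 1: (x=0, y=4), (x=1, y=5), (x=0, y=6)
  Distance 2: (x=1, y=4), (x=2, y=5), (x=1, y=6), (x=0, y=7)
  Distance 3: (x=1, y=3), (x=2, y=4), (x=3, y=5), (x=2, y=6), (x=1, y=7)
  Distance 4: (x=1, y=2), (x=2, y=3), (x=3, y=4), (x=4, y=5), (x=3, y=6), (x=2, y=7)
  Distance 5: (x=1, y=1), (x=0, y=2), (x=3, y=3), (x=4, y=6)
  Distance 6: (x=1, y=0), (x=0, y=1), (x=2, y=1), (x=3, y=2), (x=4, y=3), (x=5, y=6), (x=4, y=7)
  Distance 7: (x=0, y=0), (x=2, y=0), (x=3, y=1), (x=4, y=2), (x=5, y=3), (x=6, y=6), (x=5, y=7)
  Distance 8: (x=3, y=0), (x=4, y=1), (x=5, y=2), (x=6, y=3), (x=5, y=4), (x=6, y=5)
  Distance 9: (x=4, y=0), (x=7, y=3), (x=6, y=4), (x=7, y=5)  <- goal reached here
One shortest path (9 moves): (x=0, y=5) -> (x=1, y=5) -> (x=2, y=5) -> (x=3, y=5) -> (x=3, y=4) -> (x=3, y=3) -> (x=4, y=3) -> (x=5, y=3) -> (x=6, y=3) -> (x=6, y=4)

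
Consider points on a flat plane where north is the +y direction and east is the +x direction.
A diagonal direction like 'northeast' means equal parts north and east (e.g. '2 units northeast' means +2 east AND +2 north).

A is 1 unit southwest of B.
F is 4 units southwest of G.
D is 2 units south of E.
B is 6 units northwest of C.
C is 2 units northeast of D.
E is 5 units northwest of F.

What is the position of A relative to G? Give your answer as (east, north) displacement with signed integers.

Place G at the origin (east=0, north=0).
  F is 4 units southwest of G: delta (east=-4, north=-4); F at (east=-4, north=-4).
  E is 5 units northwest of F: delta (east=-5, north=+5); E at (east=-9, north=1).
  D is 2 units south of E: delta (east=+0, north=-2); D at (east=-9, north=-1).
  C is 2 units northeast of D: delta (east=+2, north=+2); C at (east=-7, north=1).
  B is 6 units northwest of C: delta (east=-6, north=+6); B at (east=-13, north=7).
  A is 1 unit southwest of B: delta (east=-1, north=-1); A at (east=-14, north=6).
Therefore A relative to G: (east=-14, north=6).

Answer: A is at (east=-14, north=6) relative to G.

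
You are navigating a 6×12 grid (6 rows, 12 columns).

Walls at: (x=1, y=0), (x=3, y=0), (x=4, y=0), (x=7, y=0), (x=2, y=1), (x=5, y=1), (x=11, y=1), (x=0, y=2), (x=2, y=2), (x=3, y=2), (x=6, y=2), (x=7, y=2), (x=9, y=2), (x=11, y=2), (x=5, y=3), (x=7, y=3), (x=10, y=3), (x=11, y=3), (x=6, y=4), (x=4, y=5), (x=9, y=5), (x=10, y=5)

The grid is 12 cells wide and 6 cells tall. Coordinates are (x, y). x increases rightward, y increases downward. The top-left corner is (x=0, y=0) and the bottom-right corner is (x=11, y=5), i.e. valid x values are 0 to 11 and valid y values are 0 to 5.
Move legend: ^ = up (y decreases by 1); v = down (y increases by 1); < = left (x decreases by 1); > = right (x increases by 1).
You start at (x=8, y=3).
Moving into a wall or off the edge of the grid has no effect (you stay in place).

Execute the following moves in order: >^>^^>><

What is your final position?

Start: (x=8, y=3)
  > (right): (x=8, y=3) -> (x=9, y=3)
  ^ (up): blocked, stay at (x=9, y=3)
  > (right): blocked, stay at (x=9, y=3)
  ^ (up): blocked, stay at (x=9, y=3)
  ^ (up): blocked, stay at (x=9, y=3)
  > (right): blocked, stay at (x=9, y=3)
  > (right): blocked, stay at (x=9, y=3)
  < (left): (x=9, y=3) -> (x=8, y=3)
Final: (x=8, y=3)

Answer: Final position: (x=8, y=3)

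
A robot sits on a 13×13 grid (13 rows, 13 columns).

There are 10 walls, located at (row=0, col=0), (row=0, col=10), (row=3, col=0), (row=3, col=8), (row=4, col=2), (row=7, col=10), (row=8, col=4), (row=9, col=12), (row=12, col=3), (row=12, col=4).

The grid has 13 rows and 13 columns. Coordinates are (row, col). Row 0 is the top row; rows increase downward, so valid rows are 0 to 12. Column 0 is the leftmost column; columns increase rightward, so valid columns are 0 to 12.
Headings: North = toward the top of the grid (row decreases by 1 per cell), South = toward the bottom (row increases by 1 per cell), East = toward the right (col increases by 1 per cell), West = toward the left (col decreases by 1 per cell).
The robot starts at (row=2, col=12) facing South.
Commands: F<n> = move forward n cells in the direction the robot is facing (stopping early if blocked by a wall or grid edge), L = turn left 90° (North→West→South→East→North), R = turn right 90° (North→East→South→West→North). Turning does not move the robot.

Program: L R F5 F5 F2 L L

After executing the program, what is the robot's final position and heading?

Answer: Final position: (row=8, col=12), facing North

Derivation:
Start: (row=2, col=12), facing South
  L: turn left, now facing East
  R: turn right, now facing South
  F5: move forward 5, now at (row=7, col=12)
  F5: move forward 1/5 (blocked), now at (row=8, col=12)
  F2: move forward 0/2 (blocked), now at (row=8, col=12)
  L: turn left, now facing East
  L: turn left, now facing North
Final: (row=8, col=12), facing North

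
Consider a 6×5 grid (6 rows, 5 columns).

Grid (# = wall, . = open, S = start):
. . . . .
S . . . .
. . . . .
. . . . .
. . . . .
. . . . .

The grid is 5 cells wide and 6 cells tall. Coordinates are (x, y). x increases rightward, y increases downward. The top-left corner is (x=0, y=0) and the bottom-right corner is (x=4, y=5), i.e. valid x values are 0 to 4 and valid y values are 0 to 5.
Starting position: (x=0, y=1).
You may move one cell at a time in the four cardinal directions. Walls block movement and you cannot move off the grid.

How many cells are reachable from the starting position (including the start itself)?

Answer: Reachable cells: 30

Derivation:
BFS flood-fill from (x=0, y=1):
  Distance 0: (x=0, y=1)
  Distance 1: (x=0, y=0), (x=1, y=1), (x=0, y=2)
  Distance 2: (x=1, y=0), (x=2, y=1), (x=1, y=2), (x=0, y=3)
  Distance 3: (x=2, y=0), (x=3, y=1), (x=2, y=2), (x=1, y=3), (x=0, y=4)
  Distance 4: (x=3, y=0), (x=4, y=1), (x=3, y=2), (x=2, y=3), (x=1, y=4), (x=0, y=5)
  Distance 5: (x=4, y=0), (x=4, y=2), (x=3, y=3), (x=2, y=4), (x=1, y=5)
  Distance 6: (x=4, y=3), (x=3, y=4), (x=2, y=5)
  Distance 7: (x=4, y=4), (x=3, y=5)
  Distance 8: (x=4, y=5)
Total reachable: 30 (grid has 30 open cells total)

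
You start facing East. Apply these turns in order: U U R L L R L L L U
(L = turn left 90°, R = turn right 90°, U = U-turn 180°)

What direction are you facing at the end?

Answer: Final heading: North

Derivation:
Start: East
  U (U-turn (180°)) -> West
  U (U-turn (180°)) -> East
  R (right (90° clockwise)) -> South
  L (left (90° counter-clockwise)) -> East
  L (left (90° counter-clockwise)) -> North
  R (right (90° clockwise)) -> East
  L (left (90° counter-clockwise)) -> North
  L (left (90° counter-clockwise)) -> West
  L (left (90° counter-clockwise)) -> South
  U (U-turn (180°)) -> North
Final: North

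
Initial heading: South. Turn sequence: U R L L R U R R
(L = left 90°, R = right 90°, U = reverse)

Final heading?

Start: South
  U (U-turn (180°)) -> North
  R (right (90° clockwise)) -> East
  L (left (90° counter-clockwise)) -> North
  L (left (90° counter-clockwise)) -> West
  R (right (90° clockwise)) -> North
  U (U-turn (180°)) -> South
  R (right (90° clockwise)) -> West
  R (right (90° clockwise)) -> North
Final: North

Answer: Final heading: North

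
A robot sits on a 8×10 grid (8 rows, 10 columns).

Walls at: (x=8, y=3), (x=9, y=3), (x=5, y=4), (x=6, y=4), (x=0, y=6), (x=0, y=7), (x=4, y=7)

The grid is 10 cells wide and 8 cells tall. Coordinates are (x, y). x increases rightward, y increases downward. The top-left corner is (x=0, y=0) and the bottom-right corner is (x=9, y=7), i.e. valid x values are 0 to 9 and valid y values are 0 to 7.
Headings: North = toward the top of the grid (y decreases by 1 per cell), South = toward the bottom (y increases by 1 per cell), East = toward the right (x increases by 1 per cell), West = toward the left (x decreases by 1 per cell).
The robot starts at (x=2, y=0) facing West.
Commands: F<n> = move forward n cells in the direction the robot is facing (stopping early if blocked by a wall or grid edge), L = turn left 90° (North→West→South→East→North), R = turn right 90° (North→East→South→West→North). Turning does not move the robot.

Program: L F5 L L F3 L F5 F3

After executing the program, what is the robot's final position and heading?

Start: (x=2, y=0), facing West
  L: turn left, now facing South
  F5: move forward 5, now at (x=2, y=5)
  L: turn left, now facing East
  L: turn left, now facing North
  F3: move forward 3, now at (x=2, y=2)
  L: turn left, now facing West
  F5: move forward 2/5 (blocked), now at (x=0, y=2)
  F3: move forward 0/3 (blocked), now at (x=0, y=2)
Final: (x=0, y=2), facing West

Answer: Final position: (x=0, y=2), facing West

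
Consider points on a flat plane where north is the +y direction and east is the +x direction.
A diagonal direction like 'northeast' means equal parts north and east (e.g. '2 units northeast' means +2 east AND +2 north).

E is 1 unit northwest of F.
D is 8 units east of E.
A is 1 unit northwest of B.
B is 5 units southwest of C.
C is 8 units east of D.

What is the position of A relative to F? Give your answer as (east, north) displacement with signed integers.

Place F at the origin (east=0, north=0).
  E is 1 unit northwest of F: delta (east=-1, north=+1); E at (east=-1, north=1).
  D is 8 units east of E: delta (east=+8, north=+0); D at (east=7, north=1).
  C is 8 units east of D: delta (east=+8, north=+0); C at (east=15, north=1).
  B is 5 units southwest of C: delta (east=-5, north=-5); B at (east=10, north=-4).
  A is 1 unit northwest of B: delta (east=-1, north=+1); A at (east=9, north=-3).
Therefore A relative to F: (east=9, north=-3).

Answer: A is at (east=9, north=-3) relative to F.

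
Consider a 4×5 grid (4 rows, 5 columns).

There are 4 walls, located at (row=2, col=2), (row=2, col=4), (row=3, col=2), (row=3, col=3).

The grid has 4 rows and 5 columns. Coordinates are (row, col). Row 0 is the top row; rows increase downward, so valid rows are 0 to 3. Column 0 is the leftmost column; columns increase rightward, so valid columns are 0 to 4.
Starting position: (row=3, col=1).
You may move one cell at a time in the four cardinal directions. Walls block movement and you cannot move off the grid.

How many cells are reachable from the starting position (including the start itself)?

Answer: Reachable cells: 15

Derivation:
BFS flood-fill from (row=3, col=1):
  Distance 0: (row=3, col=1)
  Distance 1: (row=2, col=1), (row=3, col=0)
  Distance 2: (row=1, col=1), (row=2, col=0)
  Distance 3: (row=0, col=1), (row=1, col=0), (row=1, col=2)
  Distance 4: (row=0, col=0), (row=0, col=2), (row=1, col=3)
  Distance 5: (row=0, col=3), (row=1, col=4), (row=2, col=3)
  Distance 6: (row=0, col=4)
Total reachable: 15 (grid has 16 open cells total)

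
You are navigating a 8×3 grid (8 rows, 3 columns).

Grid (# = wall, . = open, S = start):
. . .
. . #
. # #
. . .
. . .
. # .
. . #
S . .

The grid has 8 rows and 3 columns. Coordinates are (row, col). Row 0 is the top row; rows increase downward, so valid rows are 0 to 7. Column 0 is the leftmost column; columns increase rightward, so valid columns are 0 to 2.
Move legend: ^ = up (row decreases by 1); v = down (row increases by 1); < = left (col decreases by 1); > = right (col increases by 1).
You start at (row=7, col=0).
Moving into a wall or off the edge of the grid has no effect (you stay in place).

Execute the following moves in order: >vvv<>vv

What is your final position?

Start: (row=7, col=0)
  > (right): (row=7, col=0) -> (row=7, col=1)
  [×3]v (down): blocked, stay at (row=7, col=1)
  < (left): (row=7, col=1) -> (row=7, col=0)
  > (right): (row=7, col=0) -> (row=7, col=1)
  v (down): blocked, stay at (row=7, col=1)
  v (down): blocked, stay at (row=7, col=1)
Final: (row=7, col=1)

Answer: Final position: (row=7, col=1)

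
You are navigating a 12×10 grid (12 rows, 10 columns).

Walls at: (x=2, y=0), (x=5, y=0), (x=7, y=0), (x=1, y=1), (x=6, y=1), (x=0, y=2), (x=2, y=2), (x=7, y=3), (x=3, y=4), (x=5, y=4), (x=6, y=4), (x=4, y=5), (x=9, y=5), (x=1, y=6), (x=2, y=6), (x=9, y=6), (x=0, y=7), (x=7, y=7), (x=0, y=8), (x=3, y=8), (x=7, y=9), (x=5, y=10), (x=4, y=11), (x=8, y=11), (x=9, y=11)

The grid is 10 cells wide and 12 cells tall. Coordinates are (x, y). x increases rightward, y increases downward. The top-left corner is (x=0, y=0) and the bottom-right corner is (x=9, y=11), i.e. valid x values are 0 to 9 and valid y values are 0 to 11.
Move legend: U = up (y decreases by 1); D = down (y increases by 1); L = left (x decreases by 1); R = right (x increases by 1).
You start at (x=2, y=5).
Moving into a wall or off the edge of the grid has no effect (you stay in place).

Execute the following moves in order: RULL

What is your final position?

Answer: Final position: (x=1, y=5)

Derivation:
Start: (x=2, y=5)
  R (right): (x=2, y=5) -> (x=3, y=5)
  U (up): blocked, stay at (x=3, y=5)
  L (left): (x=3, y=5) -> (x=2, y=5)
  L (left): (x=2, y=5) -> (x=1, y=5)
Final: (x=1, y=5)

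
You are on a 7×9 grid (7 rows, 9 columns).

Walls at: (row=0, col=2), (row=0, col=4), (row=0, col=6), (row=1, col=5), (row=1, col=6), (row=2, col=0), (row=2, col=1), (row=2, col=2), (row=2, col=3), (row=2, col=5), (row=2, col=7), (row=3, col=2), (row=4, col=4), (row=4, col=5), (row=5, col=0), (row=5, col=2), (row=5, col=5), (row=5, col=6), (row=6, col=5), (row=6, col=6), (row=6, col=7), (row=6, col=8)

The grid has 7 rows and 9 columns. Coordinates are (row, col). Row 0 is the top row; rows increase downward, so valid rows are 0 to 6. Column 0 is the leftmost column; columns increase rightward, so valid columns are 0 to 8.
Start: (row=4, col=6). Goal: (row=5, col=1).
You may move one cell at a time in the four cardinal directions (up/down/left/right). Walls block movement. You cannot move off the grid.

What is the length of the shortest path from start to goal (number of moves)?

Answer: Shortest path length: 8

Derivation:
BFS from (row=4, col=6) until reaching (row=5, col=1):
  Distance 0: (row=4, col=6)
  Distance 1: (row=3, col=6), (row=4, col=7)
  Distance 2: (row=2, col=6), (row=3, col=5), (row=3, col=7), (row=4, col=8), (row=5, col=7)
  Distance 3: (row=3, col=4), (row=3, col=8), (row=5, col=8)
  Distance 4: (row=2, col=4), (row=2, col=8), (row=3, col=3)
  Distance 5: (row=1, col=4), (row=1, col=8), (row=4, col=3)
  Distance 6: (row=0, col=8), (row=1, col=3), (row=1, col=7), (row=4, col=2), (row=5, col=3)
  Distance 7: (row=0, col=3), (row=0, col=7), (row=1, col=2), (row=4, col=1), (row=5, col=4), (row=6, col=3)
  Distance 8: (row=1, col=1), (row=3, col=1), (row=4, col=0), (row=5, col=1), (row=6, col=2), (row=6, col=4)  <- goal reached here
One shortest path (8 moves): (row=4, col=6) -> (row=3, col=6) -> (row=3, col=5) -> (row=3, col=4) -> (row=3, col=3) -> (row=4, col=3) -> (row=4, col=2) -> (row=4, col=1) -> (row=5, col=1)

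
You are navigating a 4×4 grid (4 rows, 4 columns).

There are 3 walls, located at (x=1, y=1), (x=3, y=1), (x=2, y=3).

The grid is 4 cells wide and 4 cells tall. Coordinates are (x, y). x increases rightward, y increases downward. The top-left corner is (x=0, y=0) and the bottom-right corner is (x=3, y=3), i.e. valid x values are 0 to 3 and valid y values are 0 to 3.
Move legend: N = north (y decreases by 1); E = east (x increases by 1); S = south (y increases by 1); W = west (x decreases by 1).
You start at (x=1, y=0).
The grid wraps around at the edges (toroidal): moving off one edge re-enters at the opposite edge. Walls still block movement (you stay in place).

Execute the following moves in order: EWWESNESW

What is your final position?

Start: (x=1, y=0)
  E (east): (x=1, y=0) -> (x=2, y=0)
  W (west): (x=2, y=0) -> (x=1, y=0)
  W (west): (x=1, y=0) -> (x=0, y=0)
  E (east): (x=0, y=0) -> (x=1, y=0)
  S (south): blocked, stay at (x=1, y=0)
  N (north): (x=1, y=0) -> (x=1, y=3)
  E (east): blocked, stay at (x=1, y=3)
  S (south): (x=1, y=3) -> (x=1, y=0)
  W (west): (x=1, y=0) -> (x=0, y=0)
Final: (x=0, y=0)

Answer: Final position: (x=0, y=0)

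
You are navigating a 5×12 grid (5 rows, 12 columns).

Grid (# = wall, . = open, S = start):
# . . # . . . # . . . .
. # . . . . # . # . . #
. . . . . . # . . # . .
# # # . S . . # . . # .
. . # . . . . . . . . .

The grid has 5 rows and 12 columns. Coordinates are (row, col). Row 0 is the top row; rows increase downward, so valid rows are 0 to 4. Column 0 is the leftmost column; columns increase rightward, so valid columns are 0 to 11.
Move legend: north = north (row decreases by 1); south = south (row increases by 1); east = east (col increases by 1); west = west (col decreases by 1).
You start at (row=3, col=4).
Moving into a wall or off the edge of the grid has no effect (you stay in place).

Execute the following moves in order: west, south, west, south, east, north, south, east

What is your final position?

Answer: Final position: (row=4, col=5)

Derivation:
Start: (row=3, col=4)
  west (west): (row=3, col=4) -> (row=3, col=3)
  south (south): (row=3, col=3) -> (row=4, col=3)
  west (west): blocked, stay at (row=4, col=3)
  south (south): blocked, stay at (row=4, col=3)
  east (east): (row=4, col=3) -> (row=4, col=4)
  north (north): (row=4, col=4) -> (row=3, col=4)
  south (south): (row=3, col=4) -> (row=4, col=4)
  east (east): (row=4, col=4) -> (row=4, col=5)
Final: (row=4, col=5)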